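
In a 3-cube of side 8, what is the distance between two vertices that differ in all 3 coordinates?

d = √(8² + 8² + ... + 8²) [3 terms] = √(3·8²) = 8√3 ≈ 13.8564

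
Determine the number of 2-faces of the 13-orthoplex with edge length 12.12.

f_2(13-orthoplex) = 2^3 · (13 choose 3) = 2288.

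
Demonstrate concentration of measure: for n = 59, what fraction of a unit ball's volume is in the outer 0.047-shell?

1 - (1-0.047)^59 ≈ 0.941591 ≈ 94.16%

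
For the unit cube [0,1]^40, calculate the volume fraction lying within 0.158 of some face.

The inner cube has side 1-2·0.158 = 0.684 and volume (0.684)^40 ≈ 2.525e-07, so the shell holds 0.9999997475 of the volume.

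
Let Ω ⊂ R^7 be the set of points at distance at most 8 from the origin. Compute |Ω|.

V = 33554432·π^3/105 ≈ 9.90855e+06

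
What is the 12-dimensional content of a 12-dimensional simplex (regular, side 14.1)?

For a regular n-simplex with edge a, V = (a^n / n!)·√((n+1)/2^n). With a=14.1, n=12: V ≈ 7262.47.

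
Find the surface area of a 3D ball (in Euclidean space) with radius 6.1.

|∂B_3(6.1)| = 4πr² = 4π·(6.1)² ≈ 467.595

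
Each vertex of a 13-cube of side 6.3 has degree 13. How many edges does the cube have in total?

The 13-cube has n·2^(n-1) = 13·2^12 = 13·4096 = 53248 edges.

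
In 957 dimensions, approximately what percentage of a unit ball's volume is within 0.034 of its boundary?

1 - (1-0.034)^957 ≈ 1 - 4.199e-15 ≈ (100 - 4.22e-13)%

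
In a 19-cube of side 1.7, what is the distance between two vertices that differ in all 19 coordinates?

d = √(1.7² + 1.7² + ... + 1.7²) [19 terms] = √(19·1.7²) = 1.7√19 ≈ 7.41013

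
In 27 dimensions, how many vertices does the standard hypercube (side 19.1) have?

The 27-cube has 2^27 = 134217728 vertices.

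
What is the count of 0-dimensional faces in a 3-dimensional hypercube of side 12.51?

f_0(3-cube) = (3 choose 0) · 2^3 = 8.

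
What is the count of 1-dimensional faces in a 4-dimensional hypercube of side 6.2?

f_1(4-cube) = (4 choose 1) · 2^3 = 32.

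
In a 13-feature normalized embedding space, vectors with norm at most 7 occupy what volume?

The n-ball volume is π^(n/2)·r^n/Γ(n/2+1). With n=13, r=7: V = 1771684761728·π^6/19305 ≈ 8.82299e+10.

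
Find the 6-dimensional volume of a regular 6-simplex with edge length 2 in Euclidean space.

For a regular n-simplex with edge a, V = (a^n / n!)·√((n+1)/2^n). With a=2, n=6: V ≈ 0.0293972.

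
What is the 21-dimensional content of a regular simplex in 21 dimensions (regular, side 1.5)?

V = (1.5^21 / 21!) · √((21+1) / 2^21) ≈ 3.16205e-19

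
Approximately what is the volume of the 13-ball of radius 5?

Volume = π^{13/2}·(5)^13/Γ(15/2) = 31250000000·π^6/27027 ≈ 1.11161e+09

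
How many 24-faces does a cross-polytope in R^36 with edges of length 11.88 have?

Number of 24-faces = 2^(24+1) · C(36,24+1) = 33554432 · 600805296 = 20159680449871872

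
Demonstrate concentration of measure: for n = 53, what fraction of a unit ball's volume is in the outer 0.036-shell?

1 - (1-0.036)^53 ≈ 0.856754 ≈ 85.68%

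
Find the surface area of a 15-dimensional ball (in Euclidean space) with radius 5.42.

|∂B_15(5.42)| ≈ 1.08022e+11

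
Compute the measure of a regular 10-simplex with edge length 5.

V_10 = √(11) · 5^10 / (10! · 2^(10/2)) ≈ 0.278922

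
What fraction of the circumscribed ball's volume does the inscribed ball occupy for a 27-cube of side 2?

The radii are 2/2 and 2√27/2, so the volume ratio is (1/√27)^27 = 27^{-27/2} ≈ 4.74886e-20.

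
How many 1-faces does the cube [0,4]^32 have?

Number of 1-faces = C(32,1)·2^(32-1) = 32·2147483648 = 68719476736.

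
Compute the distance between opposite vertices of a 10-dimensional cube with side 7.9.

||(7.9,7.9,...,7.9)|| = √(10)·7.9 ≈ 24.982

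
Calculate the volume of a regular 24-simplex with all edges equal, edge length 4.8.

V_24 = √(25) · 4.8^24 / (24! · 2^(24/2)) ≈ 4.40245e-11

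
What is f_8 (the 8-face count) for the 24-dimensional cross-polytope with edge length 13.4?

Each 8-face is the convex hull of 9 vertices, one chosen as ±e_i from each of 9 distinct axes: 2^9·C(24,9) = 669442048.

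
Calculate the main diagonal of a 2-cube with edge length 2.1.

||(2.1,2.1,...,2.1)|| = √(2)·2.1 ≈ 2.96985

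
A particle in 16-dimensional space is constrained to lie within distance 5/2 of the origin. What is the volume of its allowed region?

Volume = π^{16/2}·(5/2)^16/Γ(9) = 30517578125·π^8/528482304 ≈ 547922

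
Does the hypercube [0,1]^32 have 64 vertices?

False. The 32-cube has 2^32 = 4294967296 vertices.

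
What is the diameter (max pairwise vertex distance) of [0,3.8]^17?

The space diagonal of an n-cube of side s is s√n. Here 3.8·√17 ≈ 15.6678.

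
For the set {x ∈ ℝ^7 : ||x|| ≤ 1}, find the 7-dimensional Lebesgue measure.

V_7(1) = π^(7/2) · (1)^7 / Γ(7/2 + 1) = 16·π^3/105 ≈ 4.72477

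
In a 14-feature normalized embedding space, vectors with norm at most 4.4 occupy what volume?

The n-ball volume is π^(n/2)·r^n/Γ(n/2+1). With n=14, r=4.4: V ≈ 6.1088e+08.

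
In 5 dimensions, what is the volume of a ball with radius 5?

Volume = π^{5/2}·(5)^5/Γ(7/2) = 5000·π^2/3 ≈ 16449.3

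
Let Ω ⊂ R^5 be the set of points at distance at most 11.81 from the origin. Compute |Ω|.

V_5(11.81) = π^(5/2) · (11.81)^5 / Γ(5/2 + 1) ≈ 1.20934e+06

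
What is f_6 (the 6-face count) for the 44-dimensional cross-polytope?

f_6(44-orthoplex) = 2^7 · (44 choose 7) = 4905032704.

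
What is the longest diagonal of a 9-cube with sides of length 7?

||(7,7,...,7)|| = √(9)·7 = 21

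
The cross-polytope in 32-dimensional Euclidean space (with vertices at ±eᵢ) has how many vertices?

The 32-dimensional cross-polytope has 2n = 2·32 = 64 vertices.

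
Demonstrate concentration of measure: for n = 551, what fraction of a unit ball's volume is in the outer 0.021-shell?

1 - (1-0.021)^551 ≈ 0.999992 ≈ 99.999166%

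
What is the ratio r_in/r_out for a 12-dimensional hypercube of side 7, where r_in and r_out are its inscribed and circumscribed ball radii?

r_in = 7/2 (half the side); r_out = 7√12/2 (half the diagonal). Ratio = 1/√12 ≈ 0.288675.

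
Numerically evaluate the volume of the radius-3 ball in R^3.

V_3(3) = π^(3/2) · (3)^3 / Γ(3/2 + 1) = 36·π ≈ 113.097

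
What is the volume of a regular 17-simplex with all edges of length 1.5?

Volume = 1.5^17 · √(18/2^17) / 17! ≈ 3.24612e-14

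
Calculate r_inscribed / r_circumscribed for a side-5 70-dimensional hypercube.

Ratio = (s/2)/(s√70/2) = 70^(-1/2) ≈ 0.119523.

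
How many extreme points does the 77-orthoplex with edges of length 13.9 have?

The 77-dimensional cross-polytope has 2n = 2·77 = 154 vertices.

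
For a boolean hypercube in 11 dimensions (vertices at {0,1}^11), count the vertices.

An n-cube has 2^n vertices; for n = 11 that is 2^11 = 2048.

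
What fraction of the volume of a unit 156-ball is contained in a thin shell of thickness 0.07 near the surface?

Shell fraction = 1 - (1-0.07)^156 ≈ 0.999988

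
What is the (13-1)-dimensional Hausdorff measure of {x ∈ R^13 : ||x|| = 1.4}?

S = n·V_n(r)/r = 13·V_13(1.4)/1.4 (volume-to-surface relation), giving 671.152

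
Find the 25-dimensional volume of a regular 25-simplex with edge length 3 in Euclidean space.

V_25 = √(26) · 3^25 / (25! · 2^(25/2)) ≈ 4.80836e-17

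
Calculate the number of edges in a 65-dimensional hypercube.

An n-cube has n·2^(n-1) edges. With n = 65: 65·18446744073709551616 = 1199038364791120855040.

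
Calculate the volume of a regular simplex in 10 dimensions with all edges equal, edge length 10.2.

Volume = 10.2^10 · √(11/2^10) / 10! ≈ 348.165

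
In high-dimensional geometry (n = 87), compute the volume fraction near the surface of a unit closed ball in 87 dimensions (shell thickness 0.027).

1 - (1-0.027)^87 ≈ 0.907569 ≈ 90.76%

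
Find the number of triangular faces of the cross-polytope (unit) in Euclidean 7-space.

An n-cross-polytope has 2^(k+1)·C(n,k+1) k-faces. Here 2^3·C(7,3) = 8·35 = 280.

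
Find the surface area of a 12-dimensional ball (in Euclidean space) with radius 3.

|∂B_12(3)| = 59049·π^6/20 ≈ 2.83845e+06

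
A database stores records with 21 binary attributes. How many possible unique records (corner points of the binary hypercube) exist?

An n-cube has 2^n vertices; for n = 21 that is 2^21 = 2097152.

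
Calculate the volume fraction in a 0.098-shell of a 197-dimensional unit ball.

1 - (1-0.098)^197 ≈ 0.9999999985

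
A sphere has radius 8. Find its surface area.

S = n·V_n(r)/r = 3·V_3(8)/8 (volume-to-surface relation), giving 4πr² = 4π·(8)² ≈ 804.248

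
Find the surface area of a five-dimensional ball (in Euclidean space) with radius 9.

S_5(9) = 2·π^(5/2)·(9)^4 / Γ(5/2) = 17496·π^2 ≈ 172679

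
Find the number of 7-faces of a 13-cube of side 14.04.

Number of 7-faces = C(13,7) · 2^(13-7) = 1716 · 64 = 109824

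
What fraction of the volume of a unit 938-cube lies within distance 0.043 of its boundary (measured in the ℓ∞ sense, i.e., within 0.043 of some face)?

The inner cube has side 1-2·0.043 = 0.914 and volume (0.914)^938 ≈ 2.331e-37, so the shell holds 1 - 2.331e-37 of the volume.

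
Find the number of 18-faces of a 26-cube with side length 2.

f_18(26-cube) = (26 choose 18) · 2^8 = 399942400.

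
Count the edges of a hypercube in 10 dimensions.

Number of 1-faces = C(10,1)·2^(10-1) = 10·512 = 5120.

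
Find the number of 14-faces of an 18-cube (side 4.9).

Number of 14-faces = C(18,14) · 2^(18-14) = 3060 · 16 = 48960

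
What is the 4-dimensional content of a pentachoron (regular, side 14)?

V = (14^4 / 4!) · √((4+1) / 2^4) ≈ 894.8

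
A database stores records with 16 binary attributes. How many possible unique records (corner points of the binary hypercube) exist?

The 16-cube has 2^16 = 65536 vertices.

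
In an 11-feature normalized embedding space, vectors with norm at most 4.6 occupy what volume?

Volume = π^{11/2}·(4.6)^11/Γ(13/2) ≈ 3.67655e+07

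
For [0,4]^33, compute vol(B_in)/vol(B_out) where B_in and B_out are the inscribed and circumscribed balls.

The radii are 4/2 and 4√33/2, so the volume ratio is (1/√33)^33 = 33^{-33/2} ≈ 8.80076e-26.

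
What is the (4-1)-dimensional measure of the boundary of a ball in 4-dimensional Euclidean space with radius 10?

S = n·V_n(r)/r = 4·V_4(10)/10 (volume-to-surface relation), giving 2000·π^2 ≈ 19739.2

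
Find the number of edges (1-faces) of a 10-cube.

Choose 1 of 10 axes to span the face (C(10,1) = 10 ways), then fix each of the remaining 9 coordinates at one of its two extreme values (2^9 = 512 ways): 10·512 = 5120.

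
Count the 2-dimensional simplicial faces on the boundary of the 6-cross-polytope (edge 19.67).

Each 2-face is the convex hull of 3 vertices, one chosen as ±e_i from each of 3 distinct axes: 2^3·C(6,3) = 160.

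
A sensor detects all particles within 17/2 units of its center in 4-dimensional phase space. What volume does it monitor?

V_4(17/2) = π^(4/2) · (17/2)^4 / Γ(4/2 + 1) = 83521·π^2/32 ≈ 25760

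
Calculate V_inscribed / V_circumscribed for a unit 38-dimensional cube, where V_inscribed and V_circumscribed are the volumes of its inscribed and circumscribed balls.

V_in/V_out = n^(-n/2) = 38^(-38/2) ≈ 9.64077e-31.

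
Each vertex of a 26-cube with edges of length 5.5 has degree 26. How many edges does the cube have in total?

An n-cube has n·2^(n-1) edges. With n = 26: 26·33554432 = 872415232.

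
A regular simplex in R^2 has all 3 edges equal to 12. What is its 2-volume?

Area = (√3/4) · 12² = 62.3538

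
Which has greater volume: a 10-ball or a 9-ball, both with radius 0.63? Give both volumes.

V_10(0.63) ≈ 0.0251173. V_9(0.63) ≈ 0.0515683. The 9-ball is larger.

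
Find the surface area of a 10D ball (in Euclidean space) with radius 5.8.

S_10(5.8) = 2·π^(10/2)·(5.8)^9 / Γ(10/2) ≈ 1.89417e+08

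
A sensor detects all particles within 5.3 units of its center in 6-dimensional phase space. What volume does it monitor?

The n-ball volume is π^(n/2)·r^n/Γ(n/2+1). With n=6, r=5.3: V ≈ 114539.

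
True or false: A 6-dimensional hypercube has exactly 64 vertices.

True. The 6-cube has 2^6 = 64 vertices.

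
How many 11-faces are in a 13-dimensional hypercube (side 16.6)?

Number of 11-faces = C(13,11) · 2^(13-11) = 78 · 4 = 312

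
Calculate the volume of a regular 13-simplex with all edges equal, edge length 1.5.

V_13 = √(14) · 1.5^13 / (13! · 2^(13/2)) ≈ 1.29204e-09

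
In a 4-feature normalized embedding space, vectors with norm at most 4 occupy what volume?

V = 128·π^2 ≈ 1263.31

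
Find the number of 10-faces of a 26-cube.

An n-cube has C(n,k)·2^(n-k) k-faces. Here C(26,10)·2^16 = 5311735·65536 = 348109864960.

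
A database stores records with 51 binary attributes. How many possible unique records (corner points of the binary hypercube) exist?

An n-cube has 2^n vertices; for n = 51 that is 2^51 = 2251799813685248.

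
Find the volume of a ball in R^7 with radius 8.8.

Volume = π^{7/2}·(8.8)^7/Γ(9/2) ≈ 1.9309e+07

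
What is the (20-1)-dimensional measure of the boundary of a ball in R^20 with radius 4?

The surface area of an n-ball is 2π^(n/2) r^(n-1) / Γ(n/2). For n=20, r=4: 4294967296·π^10/2835 ≈ 1.41875e+11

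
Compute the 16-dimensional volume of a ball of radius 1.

The n-ball volume is π^(n/2)·r^n/Γ(n/2+1). With n=16, r=1: V = π^8/40320 ≈ 0.235331.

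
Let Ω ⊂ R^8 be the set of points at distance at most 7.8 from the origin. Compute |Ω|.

The n-ball volume is π^(n/2)·r^n/Γ(n/2+1). With n=8, r=7.8: V ≈ 5.5609e+07.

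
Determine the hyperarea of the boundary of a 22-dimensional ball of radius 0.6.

The surface area of an n-ball is 2π^(n/2) r^(n-1) / Γ(n/2). For n=22, r=0.6: 3.55707e-06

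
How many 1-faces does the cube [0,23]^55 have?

An n-cube has n·2^(n-1) edges. With n = 55: 55·18014398509481984 = 990791918021509120.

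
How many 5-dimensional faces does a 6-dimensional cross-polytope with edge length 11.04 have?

f_5(6-orthoplex) = 2^6 · (6 choose 6) = 64.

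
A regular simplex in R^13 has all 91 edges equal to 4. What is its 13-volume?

For a regular n-simplex with edge a, V = (a^n / n!)·√((n+1)/2^n). With a=4, n=13: V ≈ 0.000445521.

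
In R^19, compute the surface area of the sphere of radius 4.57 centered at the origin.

The surface area of an n-ball is 2π^(n/2) r^(n-1) / Γ(n/2). For n=19, r=4.57: 6.69626e+11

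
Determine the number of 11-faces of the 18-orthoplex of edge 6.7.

Number of 11-faces = 2^(11+1) · C(18,11+1) = 4096 · 18564 = 76038144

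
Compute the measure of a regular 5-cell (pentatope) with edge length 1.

V = (1^4 / 4!) · √((4+1) / 2^4) ≈ 0.0232924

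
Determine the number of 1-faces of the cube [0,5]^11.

An n-cube has C(n,k)·2^(n-k) k-faces. Here C(11,1)·2^10 = 11·1024 = 11264.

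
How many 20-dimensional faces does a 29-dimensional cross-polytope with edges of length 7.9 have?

f_20(29-orthoplex) = 2^21 · (29 choose 21) = 9001280471040.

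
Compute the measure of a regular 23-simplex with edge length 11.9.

For a regular n-simplex with edge a, V = (a^n / n!)·√((n+1)/2^n). With a=11.9, n=23: V ≈ 0.357558.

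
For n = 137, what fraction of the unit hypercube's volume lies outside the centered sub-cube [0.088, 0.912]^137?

The inner cube has side 1-2·0.088 = 0.824 and volume (0.824)^137 ≈ 3.034e-12, so the shell holds 1 - 3.034e-12 of the volume.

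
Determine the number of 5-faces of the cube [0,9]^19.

An n-cube has C(n,k)·2^(n-k) k-faces. Here C(19,5)·2^14 = 11628·16384 = 190513152.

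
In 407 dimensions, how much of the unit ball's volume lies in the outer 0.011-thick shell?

V(inner)/V(outer) = ((1-0.011)/1)^407 ≈ 0.01109, so the shell fraction is 0.988911.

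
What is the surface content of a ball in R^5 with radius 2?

The surface area of an n-ball is 2π^(n/2) r^(n-1) / Γ(n/2). For n=5, r=2: 128·π^2/3 ≈ 421.103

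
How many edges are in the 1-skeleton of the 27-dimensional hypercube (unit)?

The 27-cube has n·2^(n-1) = 27·2^26 = 27·67108864 = 1811939328 edges.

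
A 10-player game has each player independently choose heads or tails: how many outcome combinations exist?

The 10-cube has 2^10 = 1024 vertices.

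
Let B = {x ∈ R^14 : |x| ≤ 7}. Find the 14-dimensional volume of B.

V = 96889010407·π^7/720 ≈ 4.06435e+11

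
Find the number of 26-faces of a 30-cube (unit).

Choose 26 of 30 axes to span the face (C(30,26) = 27405 ways), then fix each of the remaining 4 coordinates at one of its two extreme values (2^4 = 16 ways): 27405·16 = 438480.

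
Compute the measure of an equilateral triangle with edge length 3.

Area = (√3/4) · 3² = 3.89711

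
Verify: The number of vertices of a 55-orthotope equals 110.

False. The 55-cube has 2^55 = 36028797018963968 vertices.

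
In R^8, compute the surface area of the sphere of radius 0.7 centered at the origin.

The surface area of an n-ball is 2π^(n/2) r^(n-1) / Γ(n/2). For n=8, r=0.7: 2.67402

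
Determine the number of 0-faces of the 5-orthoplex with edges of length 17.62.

f_0(5-orthoplex) = 2^1 · (5 choose 1) = 10.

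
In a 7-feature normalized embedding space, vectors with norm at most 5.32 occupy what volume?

V_7(5.32) = π^(7/2) · (5.32)^7 / Γ(7/2 + 1) ≈ 569852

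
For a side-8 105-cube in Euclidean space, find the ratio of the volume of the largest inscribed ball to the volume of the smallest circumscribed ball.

Volume scales as r^n, and r_in/r_out = 1/√105, giving (1/√105)^105 ≈ 7.71901e-107.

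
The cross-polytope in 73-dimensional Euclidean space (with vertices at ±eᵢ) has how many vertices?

Number of vertices = 2n = 146.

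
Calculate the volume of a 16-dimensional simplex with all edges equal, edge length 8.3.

Volume = 8.3^16 · √(17/2^16) / 16! ≈ 0.390494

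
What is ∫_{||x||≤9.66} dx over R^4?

V_4(9.66) = π^(4/2) · (9.66)^4 / Γ(4/2 + 1) ≈ 42971.3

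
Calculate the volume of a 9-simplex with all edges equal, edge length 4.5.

Volume = 4.5^9 · √(10/2^9) / 9! ≈ 0.291417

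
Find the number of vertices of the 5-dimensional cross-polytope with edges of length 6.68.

An n-cross-polytope has 2n vertices; here n = 5, giving 10.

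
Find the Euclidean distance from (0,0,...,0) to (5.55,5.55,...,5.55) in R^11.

The space diagonal of an n-cube of side s is s√n. Here 5.55·√11 ≈ 18.4073.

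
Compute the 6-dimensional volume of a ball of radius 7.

V_6(7) = π^(6/2) · (7)^6 / Γ(6/2 + 1) = 117649·π^3/6 ≈ 607976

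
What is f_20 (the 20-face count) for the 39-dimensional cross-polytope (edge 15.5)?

An n-cross-polytope has 2^(k+1)·C(n,k+1) k-faces. Here 2^21·C(39,21) = 2097152·62359143990 = 130776603536916480.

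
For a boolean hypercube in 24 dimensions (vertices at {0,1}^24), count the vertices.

The 24-cube has 2^24 = 16777216 vertices.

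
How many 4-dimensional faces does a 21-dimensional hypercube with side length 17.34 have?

Choose 4 of 21 axes to span the face (C(21,4) = 5985 ways), then fix each of the remaining 17 coordinates at one of its two extreme values (2^17 = 131072 ways): 5985·131072 = 784465920.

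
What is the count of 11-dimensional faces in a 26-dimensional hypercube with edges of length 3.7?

Number of 11-faces = C(26,11) · 2^(26-11) = 7726160 · 32768 = 253170810880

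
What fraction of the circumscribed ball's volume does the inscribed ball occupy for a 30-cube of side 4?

The radii are 4/2 and 4√30/2, so the volume ratio is (1/√30)^30 = 30^{-30/2} ≈ 6.96917e-23.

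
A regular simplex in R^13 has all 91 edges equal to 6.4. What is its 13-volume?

V_13 = √(14) · 6.4^13 / (13! · 2^(13/2)) ≈ 0.200645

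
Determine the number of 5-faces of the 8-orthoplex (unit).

Number of 5-faces = 2^(5+1) · C(8,5+1) = 64 · 28 = 1792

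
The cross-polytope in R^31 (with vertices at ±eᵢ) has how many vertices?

Number of vertices = 2n = 62.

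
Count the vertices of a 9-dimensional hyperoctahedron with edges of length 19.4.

Number of vertices = 2n = 18.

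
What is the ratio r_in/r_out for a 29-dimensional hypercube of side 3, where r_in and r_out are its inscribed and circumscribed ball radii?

For an n-cube of any side s, the inradius is s/2 and the circumradius is s√n/2, so the ratio is 1/√29 ≈ 0.185695.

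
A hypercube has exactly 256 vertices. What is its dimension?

Since 2^n = 256, we have n = 8.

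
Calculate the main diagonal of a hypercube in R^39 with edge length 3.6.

Diagonal = √39 · 3.6 ≈ 22.482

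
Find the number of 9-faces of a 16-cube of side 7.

Choose 9 of 16 axes to span the face (C(16,9) = 11440 ways), then fix each of the remaining 7 coordinates at one of its two extreme values (2^7 = 128 ways): 11440·128 = 1464320.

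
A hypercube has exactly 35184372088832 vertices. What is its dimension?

2^n = 35184372088832 ⇒ n = log_2(35184372088832) = 45.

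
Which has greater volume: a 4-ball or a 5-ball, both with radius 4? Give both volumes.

V_4(4) ≈ 1263.31. V_5(4) ≈ 5390.12. The 5-ball is larger.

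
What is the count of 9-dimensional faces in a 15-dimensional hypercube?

f_9(15-cube) = (15 choose 9) · 2^6 = 320320.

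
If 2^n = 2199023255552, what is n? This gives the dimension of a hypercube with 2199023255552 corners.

The n-cube has 2^n vertices, and 2199023255552 = 2^41, so n = 41.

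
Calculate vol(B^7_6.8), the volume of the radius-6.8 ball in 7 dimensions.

Volume = π^{7/2}·(6.8)^7/Γ(9/2) ≈ 3.17645e+06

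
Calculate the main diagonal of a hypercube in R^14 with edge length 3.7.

Diagonal = √14 · 3.7 ≈ 13.8441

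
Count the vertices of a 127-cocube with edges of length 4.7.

Number of vertices = 2n = 254.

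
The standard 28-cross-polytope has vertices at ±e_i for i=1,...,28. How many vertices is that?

The vertices are ±e_1, ..., ±e_28, so there are 2·28 = 56.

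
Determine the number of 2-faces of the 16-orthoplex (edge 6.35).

An n-cross-polytope has 2^(k+1)·C(n,k+1) k-faces. Here 2^3·C(16,3) = 8·560 = 4480.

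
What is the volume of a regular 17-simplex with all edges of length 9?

V = (9^17 / 17!) · √((17+1) / 2^17) ≈ 0.549459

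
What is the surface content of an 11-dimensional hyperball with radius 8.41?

The surface area of an n-ball is 2π^(n/2) r^(n-1) / Γ(n/2). For n=11, r=8.41: 3.66824e+10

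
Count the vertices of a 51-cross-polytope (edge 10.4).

An n-cross-polytope has 2n vertices; here n = 51, giving 102.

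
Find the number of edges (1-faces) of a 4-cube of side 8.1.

f_1(4-cube) = (4 choose 1) · 2^3 = 32.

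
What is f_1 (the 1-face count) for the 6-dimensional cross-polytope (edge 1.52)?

f_1(6-orthoplex) = 2^2 · (6 choose 2) = 60.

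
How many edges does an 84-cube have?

An n-cube has n·2^(n-1) edges. With n = 84: 84·9671406556917033397649408 = 812398150781030805402550272.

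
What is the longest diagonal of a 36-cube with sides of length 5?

d = √(5² + 5² + ... + 5²) [36 terms] = √(36·5²) = 5√36 = 30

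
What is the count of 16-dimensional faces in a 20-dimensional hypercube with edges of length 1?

f_16(20-cube) = (20 choose 16) · 2^4 = 77520.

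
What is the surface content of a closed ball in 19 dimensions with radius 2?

The surface area of an n-ball is 2π^(n/2) r^(n-1) / Γ(n/2). For n=19, r=2: 268435456·π^9/34459425 ≈ 232210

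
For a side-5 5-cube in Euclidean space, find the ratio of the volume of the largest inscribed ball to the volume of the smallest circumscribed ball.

V_in / V_out = (r_in/r_out)^5 = (1/√5)^5 = 5^(-5/2) ≈ 0.0178885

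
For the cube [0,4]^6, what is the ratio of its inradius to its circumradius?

For an n-cube of any side s, the inradius is s/2 and the circumradius is s√n/2, so the ratio is 1/√6 ≈ 0.408248.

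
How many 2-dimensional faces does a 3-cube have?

Number of 2-faces = C(3,2) · 2^(3-2) = 3 · 2 = 6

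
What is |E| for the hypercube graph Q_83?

The 83-cube has n·2^(n-1) = 83·2^82 = 83·4835703278458516698824704 = 401363372112056886002450432 edges.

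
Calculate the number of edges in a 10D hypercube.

An n-cube has n·2^(n-1) edges. With n = 10: 10·512 = 5120.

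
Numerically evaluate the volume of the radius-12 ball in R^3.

Volume = π^{3/2}·(12)^3/Γ(5/2) = 2304·π ≈ 7238.23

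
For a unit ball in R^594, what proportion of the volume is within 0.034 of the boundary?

V(inner)/V(outer) = ((1-0.034)/1)^594 ≈ 1.192e-09, so the shell fraction is 0.9999999988.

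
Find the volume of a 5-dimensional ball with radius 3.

The n-ball volume is π^(n/2)·r^n/Γ(n/2+1). With n=5, r=3: V = 648·π^2/5 ≈ 1279.1.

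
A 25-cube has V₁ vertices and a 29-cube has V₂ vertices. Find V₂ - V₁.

V₁ = 2^25 = 33554432. V₂ = 2^29 = 536870912. V₂ - V₁ = 503316480.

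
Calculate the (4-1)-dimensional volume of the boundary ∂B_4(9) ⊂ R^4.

|∂B_4(9)| = 1458·π^2 ≈ 14389.9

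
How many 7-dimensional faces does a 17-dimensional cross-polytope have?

f_7(17-orthoplex) = 2^8 · (17 choose 8) = 6223360.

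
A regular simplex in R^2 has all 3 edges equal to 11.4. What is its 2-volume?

Area = (√3/4) · 11.4² = 56.2743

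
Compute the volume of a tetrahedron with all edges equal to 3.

Volume = (√2/12) · 3³ = 3.18198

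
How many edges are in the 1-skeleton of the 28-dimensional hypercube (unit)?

The 28-cube has n·2^(n-1) = 28·2^27 = 28·134217728 = 3758096384 edges.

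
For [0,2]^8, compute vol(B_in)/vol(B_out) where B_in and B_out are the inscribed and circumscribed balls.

Volume scales as r^n, and r_in/r_out = 1/√8, giving (1/√8)^8 ≈ 0.000244141.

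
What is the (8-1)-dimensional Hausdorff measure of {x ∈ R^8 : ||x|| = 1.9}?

|∂B_8(1.9)| ≈ 2902.37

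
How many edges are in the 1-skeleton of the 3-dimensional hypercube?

The 3-cube has n·2^(n-1) = 3·2^2 = 3·4 = 12 edges.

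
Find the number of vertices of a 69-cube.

Number of vertices = 2^69 = 590295810358705651712.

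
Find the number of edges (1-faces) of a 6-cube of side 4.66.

Number of 1-faces = C(6,1) · 2^(6-1) = 6 · 32 = 192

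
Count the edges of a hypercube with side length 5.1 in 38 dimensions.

Each of the 2^38 = 274877906944 vertices has degree 38; total edges = 38·2^38/2 = 5222680231936.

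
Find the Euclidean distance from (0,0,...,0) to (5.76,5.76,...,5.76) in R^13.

Diagonal = √13 · 5.76 ≈ 20.768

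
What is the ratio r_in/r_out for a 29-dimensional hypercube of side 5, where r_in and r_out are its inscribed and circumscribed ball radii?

r_in / r_out = (5/2) / (5√29/2) = 1/√29 ≈ 0.185695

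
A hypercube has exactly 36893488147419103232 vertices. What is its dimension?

2^n = 36893488147419103232 ⇒ n = log_2(36893488147419103232) = 65.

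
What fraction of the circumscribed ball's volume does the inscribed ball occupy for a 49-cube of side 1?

The radii are 1/2 and 1√49/2, so the volume ratio is (1/√49)^49 = 49^{-49/2} ≈ 3.89221e-42.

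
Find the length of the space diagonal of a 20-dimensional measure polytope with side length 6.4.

Diagonal = √20 · 6.4 ≈ 28.6217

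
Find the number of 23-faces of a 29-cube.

Number of 23-faces = C(29,23) · 2^(29-23) = 475020 · 64 = 30401280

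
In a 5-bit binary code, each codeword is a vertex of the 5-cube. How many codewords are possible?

An n-cube has 2^n vertices; for n = 5 that is 2^5 = 32.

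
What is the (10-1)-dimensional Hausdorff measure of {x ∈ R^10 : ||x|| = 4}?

S_10(4) = 2·π^(10/2)·(4)^9 / Γ(10/2) = 65536·π^5/3 ≈ 6.6851e+06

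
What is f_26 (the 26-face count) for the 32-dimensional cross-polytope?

Number of 26-faces = 2^(26+1) · C(32,26+1) = 134217728 · 201376 = 27028229193728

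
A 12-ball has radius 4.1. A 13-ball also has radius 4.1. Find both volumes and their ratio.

V_12(4.1) ≈ 3.01282e+07. V_13(4.1) ≈ 8.42425e+07. Ratio V_12/V_13 ≈ 0.3576.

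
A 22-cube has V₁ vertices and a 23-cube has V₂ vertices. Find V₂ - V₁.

V₁ = 2^22 = 4194304. V₂ = 2^23 = 8388608. V₂ - V₁ = 4194304.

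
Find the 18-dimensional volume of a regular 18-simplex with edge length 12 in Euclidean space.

V = (12^18 / 18!) · √((18+1) / 2^18) ≈ 35.402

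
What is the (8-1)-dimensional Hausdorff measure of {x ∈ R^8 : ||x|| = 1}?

|∂B_8(1)| = π^4/3 ≈ 32.4697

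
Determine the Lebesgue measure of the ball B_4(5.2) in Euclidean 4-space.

Volume = π^{4/2}·(5.2)^4/Γ(3) ≈ 3608.14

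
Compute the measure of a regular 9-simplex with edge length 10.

Volume = 10^9 · √(10/2^9) / 9! ≈ 385.125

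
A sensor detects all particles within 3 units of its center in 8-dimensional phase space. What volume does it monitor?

V = 2187·π^4/8 ≈ 26629.2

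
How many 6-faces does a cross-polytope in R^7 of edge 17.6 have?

An n-cross-polytope has 2^(k+1)·C(n,k+1) k-faces. Here 2^7·C(7,7) = 128·1 = 128.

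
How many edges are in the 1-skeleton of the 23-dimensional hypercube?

Each of the 2^23 = 8388608 vertices has degree 23; total edges = 23·2^23/2 = 96468992.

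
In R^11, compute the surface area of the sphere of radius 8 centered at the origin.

S = n·V_n(r)/r = 11·V_11(8)/8 (volume-to-surface relation), giving 68719476736·π^5/945 ≈ 2.22535e+10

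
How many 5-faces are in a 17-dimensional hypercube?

Number of 5-faces = C(17,5) · 2^(17-5) = 6188 · 4096 = 25346048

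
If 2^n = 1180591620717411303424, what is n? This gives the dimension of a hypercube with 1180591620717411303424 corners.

The n-cube has 2^n vertices, and 1180591620717411303424 = 2^70, so n = 70.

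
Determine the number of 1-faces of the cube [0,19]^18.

f_1(18-cube) = (18 choose 1) · 2^17 = 2359296.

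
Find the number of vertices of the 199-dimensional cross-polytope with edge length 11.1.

The 199-dimensional cross-polytope has 2n = 2·199 = 398 vertices.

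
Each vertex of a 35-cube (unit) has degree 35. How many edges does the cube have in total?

The 35-cube has n·2^(n-1) = 35·2^34 = 35·17179869184 = 601295421440 edges.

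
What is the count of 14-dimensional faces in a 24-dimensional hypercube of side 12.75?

Number of 14-faces = C(24,14) · 2^(24-14) = 1961256 · 1024 = 2008326144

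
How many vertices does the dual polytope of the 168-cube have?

An n-cross-polytope has 2n vertices; here n = 168, giving 336.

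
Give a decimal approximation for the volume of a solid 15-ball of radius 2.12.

Volume = π^{15/2}·(2.12)^15/Γ(17/2) ≈ 29954.9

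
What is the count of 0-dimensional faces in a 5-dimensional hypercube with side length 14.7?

Choose 0 of 5 axes to span the face (C(5,0) = 1 way), then fix each of the remaining 5 coordinates at one of its two extreme values (2^5 = 32 ways): 1·32 = 32.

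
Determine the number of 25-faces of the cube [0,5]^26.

Choose 25 of 26 axes to span the face (C(26,25) = 26 ways), then fix each of the remaining 1 coordinate at one of its two extreme values (2^1 = 2 ways): 26·2 = 52.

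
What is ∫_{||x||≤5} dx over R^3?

V_3(5) = π^(3/2) · (5)^3 / Γ(3/2 + 1) = 500·π/3 ≈ 523.599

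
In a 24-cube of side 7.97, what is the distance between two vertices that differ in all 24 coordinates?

The space diagonal of an n-cube of side s is s√n. Here 7.97·√24 ≈ 39.0449.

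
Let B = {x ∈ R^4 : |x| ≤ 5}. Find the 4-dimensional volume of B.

The n-ball volume is π^(n/2)·r^n/Γ(n/2+1). With n=4, r=5: V = 625·π^2/2 ≈ 3084.25.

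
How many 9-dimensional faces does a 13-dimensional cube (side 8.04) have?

An n-cube has C(n,k)·2^(n-k) k-faces. Here C(13,9)·2^4 = 715·16 = 11440.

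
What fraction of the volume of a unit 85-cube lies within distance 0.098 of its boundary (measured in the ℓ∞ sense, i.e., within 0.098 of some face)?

1 - (1 - 2·0.098)^85 = 1 - 0.804^85 ≈ 0.9999999912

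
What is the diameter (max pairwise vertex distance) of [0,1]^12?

d = √(1² + 1² + ... + 1²) [12 terms] = √(12·1²) = 1√12 ≈ 3.4641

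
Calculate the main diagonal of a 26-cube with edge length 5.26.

||(5.26,5.26,...,5.26)|| = √(26)·5.26 ≈ 26.8208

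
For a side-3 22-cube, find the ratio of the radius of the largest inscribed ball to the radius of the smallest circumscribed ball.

Ratio = (s/2)/(s√22/2) = 22^(-1/2) ≈ 0.213201.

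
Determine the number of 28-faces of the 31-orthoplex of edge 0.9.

Each 28-face is the convex hull of 29 vertices, one chosen as ±e_i from each of 29 distinct axes: 2^29·C(31,29) = 249644974080.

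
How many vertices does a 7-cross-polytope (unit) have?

Number of 0-faces = 2^(0+1) · C(7,0+1) = 2 · 7 = 14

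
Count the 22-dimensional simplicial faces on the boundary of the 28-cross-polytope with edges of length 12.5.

Number of 22-faces = 2^(22+1) · C(28,22+1) = 8388608 · 98280 = 824432394240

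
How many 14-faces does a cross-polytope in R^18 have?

Each 14-face is the convex hull of 15 vertices, one chosen as ±e_i from each of 15 distinct axes: 2^15·C(18,15) = 26738688.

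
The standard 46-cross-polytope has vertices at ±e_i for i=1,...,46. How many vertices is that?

Number of vertices = 2n = 92.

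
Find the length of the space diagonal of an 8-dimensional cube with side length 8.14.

||(8.14,8.14,...,8.14)|| = √(8)·8.14 ≈ 23.0234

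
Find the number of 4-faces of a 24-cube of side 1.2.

Choose 4 of 24 axes to span the face (C(24,4) = 10626 ways), then fix each of the remaining 20 coordinates at one of its two extreme values (2^20 = 1048576 ways): 10626·1048576 = 11142168576.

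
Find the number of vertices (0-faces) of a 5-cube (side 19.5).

f_0(5-cube) = (5 choose 0) · 2^5 = 32.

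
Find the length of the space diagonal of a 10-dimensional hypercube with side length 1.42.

The space diagonal of an n-cube of side s is s√n. Here 1.42·√10 ≈ 4.49043.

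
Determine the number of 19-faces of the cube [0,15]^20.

Number of 19-faces = C(20,19) · 2^(20-19) = 20 · 2 = 40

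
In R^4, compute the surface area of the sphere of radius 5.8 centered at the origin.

The surface area of an n-ball is 2π^(n/2) r^(n-1) / Γ(n/2). For n=4, r=5.8: 3851.36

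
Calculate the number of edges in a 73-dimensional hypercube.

The 73-cube has n·2^(n-1) = 73·2^72 = 73·4722366482869645213696 = 344732753249484100599808 edges.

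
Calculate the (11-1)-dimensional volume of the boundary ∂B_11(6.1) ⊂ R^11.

|∂B_11(6.1)| ≈ 1.47841e+09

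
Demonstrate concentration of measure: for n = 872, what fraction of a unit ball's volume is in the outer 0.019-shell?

1 - (1-0.019)^872 ≈ 0.9999999456 ≈ 99.999995%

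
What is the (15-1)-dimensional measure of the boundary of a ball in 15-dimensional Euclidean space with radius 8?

The surface area of an n-ball is 2π^(n/2) r^(n-1) / Γ(n/2). For n=15, r=8: 1125899906842624·π^7/135135 ≈ 2.51641e+13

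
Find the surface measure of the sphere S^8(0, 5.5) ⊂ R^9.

The surface area of an n-ball is 2π^(n/2) r^(n-1) / Γ(n/2). For n=9, r=5.5: 214358881·π^4/840 ≈ 2.48577e+07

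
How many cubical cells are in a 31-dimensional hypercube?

f_3(31-cube) = (31 choose 3) · 2^28 = 1206617374720.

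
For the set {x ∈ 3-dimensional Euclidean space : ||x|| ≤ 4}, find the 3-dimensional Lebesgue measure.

The n-ball volume is π^(n/2)·r^n/Γ(n/2+1). With n=3, r=4: V = 256·π/3 ≈ 268.083.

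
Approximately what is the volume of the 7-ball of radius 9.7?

The n-ball volume is π^(n/2)·r^n/Γ(n/2+1). With n=7, r=9.7: V ≈ 3.81753e+07.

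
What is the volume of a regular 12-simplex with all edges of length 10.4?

For a regular n-simplex with edge a, V = (a^n / n!)·√((n+1)/2^n). With a=10.4, n=12: V ≈ 188.302.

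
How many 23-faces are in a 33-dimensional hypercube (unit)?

Number of 23-faces = C(33,23) · 2^(33-23) = 92561040 · 1024 = 94782504960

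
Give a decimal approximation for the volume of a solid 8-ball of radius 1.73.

The n-ball volume is π^(n/2)·r^n/Γ(n/2+1). With n=8, r=1.73: V ≈ 325.654.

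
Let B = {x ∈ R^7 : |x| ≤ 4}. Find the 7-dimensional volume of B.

Volume = π^{7/2}·(4)^7/Γ(9/2) = 262144·π^3/105 ≈ 77410.6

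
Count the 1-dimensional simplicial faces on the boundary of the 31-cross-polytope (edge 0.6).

f_1(31-orthoplex) = 2^2 · (31 choose 2) = 1860.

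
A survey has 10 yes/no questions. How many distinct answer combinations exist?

Number of vertices = 2^10 = 1024.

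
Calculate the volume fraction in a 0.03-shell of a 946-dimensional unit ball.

V(inner)/V(outer) = ((1-0.03)/1)^946 ≈ 3.062e-13, so the shell fraction is 1 - 3.062e-13.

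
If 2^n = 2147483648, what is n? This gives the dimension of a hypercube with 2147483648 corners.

Since 2^n = 2147483648, we have n = 31.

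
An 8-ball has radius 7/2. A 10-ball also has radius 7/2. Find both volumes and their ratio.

V_8(3.5) ≈ 91397.1. V_10(3.5) ≈ 703475. Ratio V_8/V_10 ≈ 0.1299.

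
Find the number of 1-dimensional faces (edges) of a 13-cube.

Each of the 2^13 = 8192 vertices has degree 13; total edges = 13·2^13/2 = 53248.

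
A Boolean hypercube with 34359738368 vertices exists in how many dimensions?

The n-cube has 2^n vertices, and 34359738368 = 2^35, so n = 35.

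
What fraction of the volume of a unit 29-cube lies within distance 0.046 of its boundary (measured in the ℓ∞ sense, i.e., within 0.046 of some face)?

Shell fraction = 1 - (1-0.092)^29 ≈ 0.939118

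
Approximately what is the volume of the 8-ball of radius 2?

Volume = π^{8/2}·(2)^8/Γ(5) = 32·π^4/3 ≈ 1039.03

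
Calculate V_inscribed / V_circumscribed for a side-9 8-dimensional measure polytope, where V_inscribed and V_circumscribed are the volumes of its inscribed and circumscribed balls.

Volume scales as r^n, and r_in/r_out = 1/√8, giving (1/√8)^8 ≈ 0.000244141.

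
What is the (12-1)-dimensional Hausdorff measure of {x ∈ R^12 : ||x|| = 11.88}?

S_12(11.88) = 2·π^(12/2)·(11.88)^11 / Γ(12/2) ≈ 1.06593e+13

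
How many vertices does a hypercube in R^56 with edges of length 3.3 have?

An n-cube has 2^n vertices; for n = 56 that is 2^56 = 72057594037927936.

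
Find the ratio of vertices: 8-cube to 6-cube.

The 8-cube has 2^8 = 256 vertices. The 6-cube has 2^6 = 64 vertices. Ratio: 256/64 = 4.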